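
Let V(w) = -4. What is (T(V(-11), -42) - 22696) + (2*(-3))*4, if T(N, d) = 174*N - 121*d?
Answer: -18334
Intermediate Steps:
T(N, d) = -121*d + 174*N
(T(V(-11), -42) - 22696) + (2*(-3))*4 = ((-121*(-42) + 174*(-4)) - 22696) + (2*(-3))*4 = ((5082 - 696) - 22696) - 6*4 = (4386 - 22696) - 24 = -18310 - 24 = -18334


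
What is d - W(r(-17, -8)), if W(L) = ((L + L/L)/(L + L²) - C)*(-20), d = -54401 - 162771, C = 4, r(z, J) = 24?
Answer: -1303507/6 ≈ -2.1725e+5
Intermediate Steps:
d = -217172
W(L) = 80 - 20*(1 + L)/(L + L²) (W(L) = ((L + L/L)/(L + L²) - 1*4)*(-20) = ((L + 1)/(L + L²) - 4)*(-20) = ((1 + L)/(L + L²) - 4)*(-20) = (-4 + (1 + L)/(L + L²))*(-20) = 80 - 20*(1 + L)/(L + L²))
d - W(r(-17, -8)) = -217172 - (80 - 20/24) = -217172 - (80 - 20*1/24) = -217172 - (80 - ⅚) = -217172 - 1*475/6 = -217172 - 475/6 = -1303507/6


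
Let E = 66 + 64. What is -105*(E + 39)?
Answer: -17745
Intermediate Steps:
E = 130
-105*(E + 39) = -105*(130 + 39) = -105*169 = -17745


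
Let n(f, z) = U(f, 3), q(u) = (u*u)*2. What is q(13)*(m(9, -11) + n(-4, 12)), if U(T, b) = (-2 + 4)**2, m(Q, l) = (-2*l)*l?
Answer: -80444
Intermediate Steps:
q(u) = 2*u**2 (q(u) = u**2*2 = 2*u**2)
m(Q, l) = -2*l**2
U(T, b) = 4 (U(T, b) = 2**2 = 4)
n(f, z) = 4
q(13)*(m(9, -11) + n(-4, 12)) = (2*13**2)*(-2*(-11)**2 + 4) = (2*169)*(-2*121 + 4) = 338*(-242 + 4) = 338*(-238) = -80444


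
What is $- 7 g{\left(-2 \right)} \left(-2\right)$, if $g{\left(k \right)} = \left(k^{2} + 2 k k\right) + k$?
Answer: $140$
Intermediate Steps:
$g{\left(k \right)} = k + 3 k^{2}$ ($g{\left(k \right)} = \left(k^{2} + 2 k^{2}\right) + k = 3 k^{2} + k = k + 3 k^{2}$)
$- 7 g{\left(-2 \right)} \left(-2\right) = - 7 \left(- 2 \left(1 + 3 \left(-2\right)\right)\right) \left(-2\right) = - 7 \left(- 2 \left(1 - 6\right)\right) \left(-2\right) = - 7 \left(\left(-2\right) \left(-5\right)\right) \left(-2\right) = \left(-7\right) 10 \left(-2\right) = \left(-70\right) \left(-2\right) = 140$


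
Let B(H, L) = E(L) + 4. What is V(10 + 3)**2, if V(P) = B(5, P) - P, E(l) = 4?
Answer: 25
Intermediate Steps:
B(H, L) = 8 (B(H, L) = 4 + 4 = 8)
V(P) = 8 - P
V(10 + 3)**2 = (8 - (10 + 3))**2 = (8 - 1*13)**2 = (8 - 13)**2 = (-5)**2 = 25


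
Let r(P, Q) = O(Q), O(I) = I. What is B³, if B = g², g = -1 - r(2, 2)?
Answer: 729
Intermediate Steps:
r(P, Q) = Q
g = -3 (g = -1 - 1*2 = -1 - 2 = -3)
B = 9 (B = (-3)² = 9)
B³ = 9³ = 729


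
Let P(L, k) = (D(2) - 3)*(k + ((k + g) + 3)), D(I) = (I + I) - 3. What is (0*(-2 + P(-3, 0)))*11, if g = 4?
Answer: 0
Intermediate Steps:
D(I) = -3 + 2*I (D(I) = 2*I - 3 = -3 + 2*I)
P(L, k) = -14 - 4*k (P(L, k) = ((-3 + 2*2) - 3)*(k + ((k + 4) + 3)) = ((-3 + 4) - 3)*(k + ((4 + k) + 3)) = (1 - 3)*(k + (7 + k)) = -2*(7 + 2*k) = -14 - 4*k)
(0*(-2 + P(-3, 0)))*11 = (0*(-2 + (-14 - 4*0)))*11 = (0*(-2 + (-14 + 0)))*11 = (0*(-2 - 14))*11 = (0*(-16))*11 = 0*11 = 0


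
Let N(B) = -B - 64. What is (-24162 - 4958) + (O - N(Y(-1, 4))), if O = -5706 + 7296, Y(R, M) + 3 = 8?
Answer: -27461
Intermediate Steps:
Y(R, M) = 5 (Y(R, M) = -3 + 8 = 5)
O = 1590
N(B) = -64 - B
(-24162 - 4958) + (O - N(Y(-1, 4))) = (-24162 - 4958) + (1590 - (-64 - 1*5)) = -29120 + (1590 - (-64 - 5)) = -29120 + (1590 - 1*(-69)) = -29120 + (1590 + 69) = -29120 + 1659 = -27461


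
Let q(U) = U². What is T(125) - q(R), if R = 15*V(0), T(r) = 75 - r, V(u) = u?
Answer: -50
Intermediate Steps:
R = 0 (R = 15*0 = 0)
T(125) - q(R) = (75 - 1*125) - 1*0² = (75 - 125) - 1*0 = -50 + 0 = -50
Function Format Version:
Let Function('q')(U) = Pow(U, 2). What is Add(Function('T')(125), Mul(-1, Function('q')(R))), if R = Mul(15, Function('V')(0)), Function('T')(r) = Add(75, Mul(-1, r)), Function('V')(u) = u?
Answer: -50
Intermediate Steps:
R = 0 (R = Mul(15, 0) = 0)
Add(Function('T')(125), Mul(-1, Function('q')(R))) = Add(Add(75, Mul(-1, 125)), Mul(-1, Pow(0, 2))) = Add(Add(75, -125), Mul(-1, 0)) = Add(-50, 0) = -50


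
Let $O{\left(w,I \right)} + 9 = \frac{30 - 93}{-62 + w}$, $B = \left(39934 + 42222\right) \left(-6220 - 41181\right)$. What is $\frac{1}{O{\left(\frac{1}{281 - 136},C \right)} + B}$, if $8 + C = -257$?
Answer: $- \frac{8989}{35005652033650} \approx -2.5679 \cdot 10^{-10}$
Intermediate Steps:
$C = -265$ ($C = -8 - 257 = -265$)
$B = -3894276556$ ($B = 82156 \left(-47401\right) = -3894276556$)
$O{\left(w,I \right)} = -9 - \frac{63}{-62 + w}$ ($O{\left(w,I \right)} = -9 + \frac{30 - 93}{-62 + w} = -9 - \frac{63}{-62 + w}$)
$\frac{1}{O{\left(\frac{1}{281 - 136},C \right)} + B} = \frac{1}{\frac{9 \left(55 - \frac{1}{281 - 136}\right)}{-62 + \frac{1}{281 - 136}} - 3894276556} = \frac{1}{\frac{9 \left(55 - \frac{1}{145}\right)}{-62 + \frac{1}{145}} - 3894276556} = \frac{1}{\frac{9 \left(55 - \frac{1}{145}\right)}{- \frac{8989}{145}} - 3894276556} = \frac{1}{9 \left(- \frac{145}{8989}\right) \frac{7974}{145} - 3894276556} = \frac{1}{- \frac{71766}{8989} - 3894276556} = \frac{1}{- \frac{35005652033650}{8989}} = - \frac{8989}{35005652033650}$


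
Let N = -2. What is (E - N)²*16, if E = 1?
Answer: 144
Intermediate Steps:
(E - N)²*16 = (1 - 1*(-2))²*16 = (1 + 2)²*16 = 3²*16 = 9*16 = 144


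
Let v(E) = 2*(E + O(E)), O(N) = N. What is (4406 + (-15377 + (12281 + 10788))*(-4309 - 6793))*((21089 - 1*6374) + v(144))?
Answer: -1305731793798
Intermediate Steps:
v(E) = 4*E (v(E) = 2*(E + E) = 2*(2*E) = 4*E)
(4406 + (-15377 + (12281 + 10788))*(-4309 - 6793))*((21089 - 1*6374) + v(144)) = (4406 + (-15377 + (12281 + 10788))*(-4309 - 6793))*((21089 - 1*6374) + 4*144) = (4406 + (-15377 + 23069)*(-11102))*((21089 - 6374) + 576) = (4406 + 7692*(-11102))*(14715 + 576) = (4406 - 85396584)*15291 = -85392178*15291 = -1305731793798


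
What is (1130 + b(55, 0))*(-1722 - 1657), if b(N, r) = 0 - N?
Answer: -3632425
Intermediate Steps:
b(N, r) = -N
(1130 + b(55, 0))*(-1722 - 1657) = (1130 - 1*55)*(-1722 - 1657) = (1130 - 55)*(-3379) = 1075*(-3379) = -3632425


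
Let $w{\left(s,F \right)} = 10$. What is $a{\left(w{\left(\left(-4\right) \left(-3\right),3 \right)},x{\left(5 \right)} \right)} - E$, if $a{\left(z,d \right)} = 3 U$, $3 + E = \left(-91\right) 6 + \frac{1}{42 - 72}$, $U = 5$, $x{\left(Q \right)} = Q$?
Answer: $\frac{16921}{30} \approx 564.03$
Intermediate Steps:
$E = - \frac{16471}{30}$ ($E = -3 + \left(\left(-91\right) 6 + \frac{1}{42 - 72}\right) = -3 - \left(546 - \frac{1}{-30}\right) = -3 - \frac{16381}{30} = - \frac{16471}{30} \approx -549.03$)
$a{\left(z,d \right)} = 15$ ($a{\left(z,d \right)} = 3 \cdot 5 = 15$)
$a{\left(w{\left(\left(-4\right) \left(-3\right),3 \right)},x{\left(5 \right)} \right)} - E = 15 - - \frac{16471}{30} = 15 + \frac{16471}{30} = \frac{16921}{30}$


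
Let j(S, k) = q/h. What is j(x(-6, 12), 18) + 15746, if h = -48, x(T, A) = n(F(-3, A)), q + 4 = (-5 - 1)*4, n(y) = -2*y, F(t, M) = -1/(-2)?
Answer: 188959/12 ≈ 15747.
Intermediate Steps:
F(t, M) = ½ (F(t, M) = -1*(-½) = ½)
q = -28 (q = -4 + (-5 - 1)*4 = -4 - 6*4 = -4 - 24 = -28)
x(T, A) = -1 (x(T, A) = -2*½ = -1)
j(S, k) = 7/12 (j(S, k) = -28/(-48) = -28*(-1/48) = 7/12)
j(x(-6, 12), 18) + 15746 = 7/12 + 15746 = 188959/12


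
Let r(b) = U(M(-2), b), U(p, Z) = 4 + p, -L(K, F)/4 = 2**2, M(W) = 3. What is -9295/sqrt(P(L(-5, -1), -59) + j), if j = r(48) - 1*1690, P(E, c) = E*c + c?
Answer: 9295*I*sqrt(798)/798 ≈ 329.04*I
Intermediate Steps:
L(K, F) = -16 (L(K, F) = -4*2**2 = -4*4 = -16)
r(b) = 7 (r(b) = 4 + 3 = 7)
P(E, c) = c + E*c
j = -1683 (j = 7 - 1*1690 = 7 - 1690 = -1683)
-9295/sqrt(P(L(-5, -1), -59) + j) = -9295/sqrt(-59*(1 - 16) - 1683) = -9295/sqrt(-59*(-15) - 1683) = -9295/sqrt(885 - 1683) = -9295*(-I*sqrt(798)/798) = -(-9295)*I*sqrt(798)/798 = 9295*I*sqrt(798)/798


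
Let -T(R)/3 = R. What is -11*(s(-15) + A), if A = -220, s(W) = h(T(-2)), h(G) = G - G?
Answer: 2420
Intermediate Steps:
T(R) = -3*R
h(G) = 0
s(W) = 0
-11*(s(-15) + A) = -11*(0 - 220) = -11*(-220) = 2420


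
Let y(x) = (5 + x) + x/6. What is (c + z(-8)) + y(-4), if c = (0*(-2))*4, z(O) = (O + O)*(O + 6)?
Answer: 97/3 ≈ 32.333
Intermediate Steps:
z(O) = 2*O*(6 + O) (z(O) = (2*O)*(6 + O) = 2*O*(6 + O))
y(x) = 5 + 7*x/6 (y(x) = (5 + x) + x*(⅙) = (5 + x) + x/6 = 5 + 7*x/6)
c = 0 (c = 0*4 = 0)
(c + z(-8)) + y(-4) = (0 + 2*(-8)*(6 - 8)) + (5 + (7/6)*(-4)) = (0 + 2*(-8)*(-2)) + (5 - 14/3) = (0 + 32) + ⅓ = 32 + ⅓ = 97/3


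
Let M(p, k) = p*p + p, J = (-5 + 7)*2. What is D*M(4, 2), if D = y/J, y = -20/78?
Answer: -50/39 ≈ -1.2821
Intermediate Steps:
y = -10/39 (y = -20*1/78 = -10/39 ≈ -0.25641)
J = 4 (J = 2*2 = 4)
M(p, k) = p + p**2 (M(p, k) = p**2 + p = p + p**2)
D = -5/78 (D = -10/39/4 = -10/39*1/4 = -5/78 ≈ -0.064103)
D*M(4, 2) = -10*(1 + 4)/39 = -10*5/39 = -5/78*20 = -50/39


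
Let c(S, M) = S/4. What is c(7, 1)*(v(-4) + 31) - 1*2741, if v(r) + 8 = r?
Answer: -10831/4 ≈ -2707.8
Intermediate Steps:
v(r) = -8 + r
c(S, M) = S/4 (c(S, M) = S*(1/4) = S/4)
c(7, 1)*(v(-4) + 31) - 1*2741 = ((1/4)*7)*((-8 - 4) + 31) - 1*2741 = 7*(-12 + 31)/4 - 2741 = (7/4)*19 - 2741 = 133/4 - 2741 = -10831/4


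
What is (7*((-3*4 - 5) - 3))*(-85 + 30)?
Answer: 7700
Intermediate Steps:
(7*((-3*4 - 5) - 3))*(-85 + 30) = (7*((-12 - 5) - 3))*(-55) = (7*(-17 - 3))*(-55) = (7*(-20))*(-55) = -140*(-55) = 7700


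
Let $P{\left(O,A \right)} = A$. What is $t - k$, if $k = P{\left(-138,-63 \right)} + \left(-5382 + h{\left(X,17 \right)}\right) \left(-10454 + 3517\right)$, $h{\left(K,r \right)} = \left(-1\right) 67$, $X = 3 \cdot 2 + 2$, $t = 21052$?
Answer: $-37778598$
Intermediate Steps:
$X = 8$ ($X = 6 + 2 = 8$)
$h{\left(K,r \right)} = -67$
$k = 37799650$ ($k = -63 + \left(-5382 - 67\right) \left(-10454 + 3517\right) = -63 - -37799713 = -63 + 37799713 = 37799650$)
$t - k = 21052 - 37799650 = -37778598$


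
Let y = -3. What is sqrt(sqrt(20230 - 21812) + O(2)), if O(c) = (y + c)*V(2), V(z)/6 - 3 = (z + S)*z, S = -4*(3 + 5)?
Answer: sqrt(342 + I*sqrt(1582)) ≈ 18.524 + 1.0736*I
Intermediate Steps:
S = -32 (S = -4*8 = -32)
V(z) = 18 + 6*z*(-32 + z) (V(z) = 18 + 6*((z - 32)*z) = 18 + 6*((-32 + z)*z) = 18 + 6*(z*(-32 + z)) = 18 + 6*z*(-32 + z))
O(c) = 1026 - 342*c (O(c) = (-3 + c)*(18 - 192*2 + 6*2**2) = (-3 + c)*(18 - 384 + 6*4) = (-3 + c)*(18 - 384 + 24) = (-3 + c)*(-342) = 1026 - 342*c)
sqrt(sqrt(20230 - 21812) + O(2)) = sqrt(sqrt(20230 - 21812) + (1026 - 342*2)) = sqrt(sqrt(-1582) + (1026 - 684)) = sqrt(I*sqrt(1582) + 342) = sqrt(342 + I*sqrt(1582))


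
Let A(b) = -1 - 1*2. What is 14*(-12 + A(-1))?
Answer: -210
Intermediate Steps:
A(b) = -3 (A(b) = -1 - 2 = -3)
14*(-12 + A(-1)) = 14*(-12 - 3) = 14*(-15) = -210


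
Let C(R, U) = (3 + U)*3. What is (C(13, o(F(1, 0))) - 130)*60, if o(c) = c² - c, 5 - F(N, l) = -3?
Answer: 2820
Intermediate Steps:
F(N, l) = 8 (F(N, l) = 5 - 1*(-3) = 5 + 3 = 8)
C(R, U) = 9 + 3*U
(C(13, o(F(1, 0))) - 130)*60 = ((9 + 3*(8*(-1 + 8))) - 130)*60 = ((9 + 3*(8*7)) - 130)*60 = ((9 + 3*56) - 130)*60 = ((9 + 168) - 130)*60 = (177 - 130)*60 = 47*60 = 2820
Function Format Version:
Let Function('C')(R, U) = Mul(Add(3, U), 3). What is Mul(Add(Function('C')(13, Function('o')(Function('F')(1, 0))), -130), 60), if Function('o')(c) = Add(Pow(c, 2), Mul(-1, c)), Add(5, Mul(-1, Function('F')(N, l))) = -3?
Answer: 2820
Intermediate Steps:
Function('F')(N, l) = 8 (Function('F')(N, l) = Add(5, Mul(-1, -3)) = Add(5, 3) = 8)
Function('C')(R, U) = Add(9, Mul(3, U))
Mul(Add(Function('C')(13, Function('o')(Function('F')(1, 0))), -130), 60) = Mul(Add(Add(9, Mul(3, Mul(8, Add(-1, 8)))), -130), 60) = Mul(Add(Add(9, Mul(3, Mul(8, 7))), -130), 60) = Mul(Add(Add(9, Mul(3, 56)), -130), 60) = Mul(Add(Add(9, 168), -130), 60) = Mul(Add(177, -130), 60) = Mul(47, 60) = 2820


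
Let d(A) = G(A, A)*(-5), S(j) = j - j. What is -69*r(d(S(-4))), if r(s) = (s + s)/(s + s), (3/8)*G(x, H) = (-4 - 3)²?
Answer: -69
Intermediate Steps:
S(j) = 0
G(x, H) = 392/3 (G(x, H) = 8*(-4 - 3)²/3 = (8/3)*(-7)² = (8/3)*49 = 392/3)
d(A) = -1960/3 (d(A) = (392/3)*(-5) = -1960/3)
r(s) = 1 (r(s) = (2*s)/((2*s)) = (2*s)*(1/(2*s)) = 1)
-69*r(d(S(-4))) = -69*1 = -69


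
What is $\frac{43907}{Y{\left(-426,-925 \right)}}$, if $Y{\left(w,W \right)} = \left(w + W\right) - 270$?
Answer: $- \frac{43907}{1621} \approx -27.086$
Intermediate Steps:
$Y{\left(w,W \right)} = -270 + W + w$ ($Y{\left(w,W \right)} = \left(W + w\right) - 270 = -270 + W + w$)
$\frac{43907}{Y{\left(-426,-925 \right)}} = \frac{43907}{-270 - 925 - 426} = \frac{43907}{-1621} = 43907 \left(- \frac{1}{1621}\right) = - \frac{43907}{1621}$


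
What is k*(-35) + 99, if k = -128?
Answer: 4579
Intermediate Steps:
k*(-35) + 99 = -128*(-35) + 99 = 4480 + 99 = 4579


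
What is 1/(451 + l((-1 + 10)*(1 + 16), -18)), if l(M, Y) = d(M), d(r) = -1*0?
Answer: 1/451 ≈ 0.0022173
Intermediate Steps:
d(r) = 0
l(M, Y) = 0
1/(451 + l((-1 + 10)*(1 + 16), -18)) = 1/(451 + 0) = 1/451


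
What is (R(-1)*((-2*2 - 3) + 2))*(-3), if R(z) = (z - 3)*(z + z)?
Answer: 120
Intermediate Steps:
R(z) = 2*z*(-3 + z) (R(z) = (-3 + z)*(2*z) = 2*z*(-3 + z))
(R(-1)*((-2*2 - 3) + 2))*(-3) = ((2*(-1)*(-3 - 1))*((-2*2 - 3) + 2))*(-3) = ((2*(-1)*(-4))*((-4 - 3) + 2))*(-3) = (8*(-7 + 2))*(-3) = (8*(-5))*(-3) = -40*(-3) = 120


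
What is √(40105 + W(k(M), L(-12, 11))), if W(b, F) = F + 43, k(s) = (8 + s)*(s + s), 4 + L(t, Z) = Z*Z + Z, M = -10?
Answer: 2*√10069 ≈ 200.69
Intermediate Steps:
L(t, Z) = -4 + Z + Z² (L(t, Z) = -4 + (Z*Z + Z) = -4 + (Z² + Z) = -4 + (Z + Z²) = -4 + Z + Z²)
k(s) = 2*s*(8 + s) (k(s) = (8 + s)*(2*s) = 2*s*(8 + s))
W(b, F) = 43 + F
√(40105 + W(k(M), L(-12, 11))) = √(40105 + (43 + (-4 + 11 + 11²))) = √(40105 + (43 + (-4 + 11 + 121))) = √(40105 + (43 + 128)) = √(40105 + 171) = √40276 = 2*√10069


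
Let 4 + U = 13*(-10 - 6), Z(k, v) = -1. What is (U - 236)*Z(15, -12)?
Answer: 448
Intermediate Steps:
U = -212 (U = -4 + 13*(-10 - 6) = -4 + 13*(-16) = -4 - 208 = -212)
(U - 236)*Z(15, -12) = (-212 - 236)*(-1) = -448*(-1) = 448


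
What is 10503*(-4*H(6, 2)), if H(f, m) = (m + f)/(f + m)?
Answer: -42012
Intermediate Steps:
H(f, m) = 1 (H(f, m) = (f + m)/(f + m) = 1)
10503*(-4*H(6, 2)) = 10503*(-4*1) = 10503*(-4) = -42012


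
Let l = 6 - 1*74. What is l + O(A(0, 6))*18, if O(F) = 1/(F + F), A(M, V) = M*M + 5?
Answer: -331/5 ≈ -66.200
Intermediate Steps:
A(M, V) = 5 + M**2 (A(M, V) = M**2 + 5 = 5 + M**2)
O(F) = 1/(2*F)
l = -68 (l = 6 - 74 = -68)
l + O(A(0, 6))*18 = -68 + (1/(2*(5 + 0**2)))*18 = -68 + (1/(2*(5 + 0)))*18 = -68 + ((1/2)/5)*18 = -68 + ((1/2)*(1/5))*18 = -68 + (1/10)*18 = -68 + 9/5 = -331/5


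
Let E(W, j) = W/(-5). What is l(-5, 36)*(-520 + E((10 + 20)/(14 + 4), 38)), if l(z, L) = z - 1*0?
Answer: 7805/3 ≈ 2601.7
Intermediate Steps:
E(W, j) = -W/5 (E(W, j) = W*(-⅕) = -W/5)
l(z, L) = z (l(z, L) = z + 0 = z)
l(-5, 36)*(-520 + E((10 + 20)/(14 + 4), 38)) = -5*(-520 - (10 + 20)/(5*(14 + 4))) = -5*(-520 - 6/18) = -5*(-520 - ⅕*5/3) = -5*(-520 - ⅓) = -5*(-1561/3) = 7805/3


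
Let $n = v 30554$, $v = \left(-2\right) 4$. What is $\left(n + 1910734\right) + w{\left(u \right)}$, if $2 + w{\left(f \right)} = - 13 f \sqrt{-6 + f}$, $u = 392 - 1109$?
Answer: $1666300 + 9321 i \sqrt{723} \approx 1.6663 \cdot 10^{6} + 2.5063 \cdot 10^{5} i$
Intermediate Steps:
$v = -8$
$u = -717$
$n = -244432$ ($n = \left(-8\right) 30554 = -244432$)
$w{\left(f \right)} = -2 - 13 f \sqrt{-6 + f}$ ($w{\left(f \right)} = -2 + - 13 f \sqrt{-6 + f} = -2 - 13 f \sqrt{-6 + f}$)
$\left(n + 1910734\right) + w{\left(u \right)} = \left(-244432 + 1910734\right) - \left(2 - 9321 \sqrt{-6 - 717}\right) = 1666302 - \left(2 - 9321 \sqrt{-723}\right) = 1666302 - \left(2 - 9321 i \sqrt{723}\right) = 1666300 + 9321 i \sqrt{723}$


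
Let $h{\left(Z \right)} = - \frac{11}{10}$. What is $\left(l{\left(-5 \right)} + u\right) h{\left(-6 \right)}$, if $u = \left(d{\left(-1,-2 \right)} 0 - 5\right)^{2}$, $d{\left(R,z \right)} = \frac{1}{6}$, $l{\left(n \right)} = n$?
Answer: $-22$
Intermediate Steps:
$d{\left(R,z \right)} = \frac{1}{6}$
$h{\left(Z \right)} = - \frac{11}{10}$ ($h{\left(Z \right)} = \left(-11\right) \frac{1}{10} = - \frac{11}{10}$)
$u = 25$ ($u = \left(\frac{1}{6} \cdot 0 - 5\right)^{2} = \left(0 - 5\right)^{2} = \left(-5\right)^{2} = 25$)
$\left(l{\left(-5 \right)} + u\right) h{\left(-6 \right)} = \left(-5 + 25\right) \left(- \frac{11}{10}\right) = 20 \left(- \frac{11}{10}\right) = -22$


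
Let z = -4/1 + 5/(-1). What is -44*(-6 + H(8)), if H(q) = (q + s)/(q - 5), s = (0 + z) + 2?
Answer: 748/3 ≈ 249.33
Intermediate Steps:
z = -9 (z = -4*1 + 5*(-1) = -4 - 5 = -9)
s = -7 (s = (0 - 9) + 2 = -9 + 2 = -7)
H(q) = (-7 + q)/(-5 + q) (H(q) = (q - 7)/(q - 5) = (-7 + q)/(-5 + q))
-44*(-6 + H(8)) = -44*(-6 + (-7 + 8)/(-5 + 8)) = -44*(-6 + 1/3) = -44*(-6 + (⅓)*1) = -44*(-6 + ⅓) = -44*(-17/3) = 748/3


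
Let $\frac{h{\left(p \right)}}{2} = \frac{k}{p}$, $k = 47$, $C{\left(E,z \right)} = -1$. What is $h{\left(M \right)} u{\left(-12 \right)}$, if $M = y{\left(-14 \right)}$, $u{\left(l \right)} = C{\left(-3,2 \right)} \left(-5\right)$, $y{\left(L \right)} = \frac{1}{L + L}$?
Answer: $-13160$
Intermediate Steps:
$y{\left(L \right)} = \frac{1}{2 L}$
$u{\left(l \right)} = 5$ ($u{\left(l \right)} = \left(-1\right) \left(-5\right) = 5$)
$M = - \frac{1}{28}$ ($M = \frac{1}{2 \left(-14\right)} = \frac{1}{2} \left(- \frac{1}{14}\right) = - \frac{1}{28} \approx -0.035714$)
$h{\left(p \right)} = \frac{94}{p}$ ($h{\left(p \right)} = 2 \frac{47}{p} = \frac{94}{p}$)
$h{\left(M \right)} u{\left(-12 \right)} = \frac{94}{- \frac{1}{28}} \cdot 5 = 94 \left(-28\right) 5 = \left(-2632\right) 5 = -13160$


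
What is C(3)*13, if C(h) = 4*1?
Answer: 52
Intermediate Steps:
C(h) = 4
C(3)*13 = 4*13 = 52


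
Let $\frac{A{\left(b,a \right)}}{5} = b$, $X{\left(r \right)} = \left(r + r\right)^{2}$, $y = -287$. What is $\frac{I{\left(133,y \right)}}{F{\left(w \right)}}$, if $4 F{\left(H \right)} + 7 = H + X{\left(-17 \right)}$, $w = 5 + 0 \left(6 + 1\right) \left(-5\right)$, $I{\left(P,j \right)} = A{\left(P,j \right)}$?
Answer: $\frac{1330}{577} \approx 2.305$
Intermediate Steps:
$X{\left(r \right)} = 4 r^{2}$ ($X{\left(r \right)} = \left(2 r\right)^{2} = 4 r^{2}$)
$A{\left(b,a \right)} = 5 b$
$I{\left(P,j \right)} = 5 P$
$w = 5$ ($w = 5 + 0 \cdot 7 \left(-5\right) = 5 + 0 \left(-35\right) = 5 + 0 = 5$)
$F{\left(H \right)} = \frac{1149}{4} + \frac{H}{4}$ ($F{\left(H \right)} = - \frac{7}{4} + \frac{H + 4 \left(-17\right)^{2}}{4} = - \frac{7}{4} + \frac{H + 4 \cdot 289}{4} = - \frac{7}{4} + \frac{H + 1156}{4} = - \frac{7}{4} + \frac{1156 + H}{4} = - \frac{7}{4} + \left(289 + \frac{H}{4}\right) = \frac{1149}{4} + \frac{H}{4}$)
$\frac{I{\left(133,y \right)}}{F{\left(w \right)}} = \frac{5 \cdot 133}{\frac{1149}{4} + \frac{1}{4} \cdot 5} = \frac{665}{\frac{1149}{4} + \frac{5}{4}} = \frac{665}{\frac{577}{2}} = 665 \cdot \frac{2}{577} = \frac{1330}{577}$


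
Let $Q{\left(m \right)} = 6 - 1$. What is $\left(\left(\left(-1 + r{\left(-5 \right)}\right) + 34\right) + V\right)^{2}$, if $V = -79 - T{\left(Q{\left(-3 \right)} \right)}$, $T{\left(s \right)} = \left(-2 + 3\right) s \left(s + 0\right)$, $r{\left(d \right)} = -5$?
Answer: $5776$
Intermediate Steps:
$Q{\left(m \right)} = 5$
$T{\left(s \right)} = s^{2}$ ($T{\left(s \right)} = 1 s s = 1 s^{2} = s^{2}$)
$V = -104$ ($V = -79 - 5^{2} = -79 - 25 = -104$)
$\left(\left(\left(-1 + r{\left(-5 \right)}\right) + 34\right) + V\right)^{2} = \left(\left(\left(-1 - 5\right) + 34\right) - 104\right)^{2} = \left(\left(-6 + 34\right) - 104\right)^{2} = \left(28 - 104\right)^{2} = \left(-76\right)^{2} = 5776$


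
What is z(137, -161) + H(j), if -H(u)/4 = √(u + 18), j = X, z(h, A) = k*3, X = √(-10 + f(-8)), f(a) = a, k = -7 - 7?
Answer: -42 - 4*√(18 + 3*I*√2) ≈ -59.086 - 1.9864*I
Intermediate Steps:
k = -14
X = 3*I*√2 (X = √(-10 - 8) = √(-18) = 3*I*√2 ≈ 4.2426*I)
z(h, A) = -42 (z(h, A) = -14*3 = -42)
j = 3*I*√2 ≈ 4.2426*I
H(u) = -4*√(18 + u) (H(u) = -4*√(u + 18) = -4*√(18 + u))
z(137, -161) + H(j) = -42 - 4*√(18 + 3*I*√2)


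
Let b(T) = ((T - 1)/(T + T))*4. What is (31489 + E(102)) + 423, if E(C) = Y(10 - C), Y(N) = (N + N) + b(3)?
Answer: 95188/3 ≈ 31729.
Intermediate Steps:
b(T) = 2*(-1 + T)/T (b(T) = ((-1 + T)/((2*T)))*4 = ((-1 + T)*(1/(2*T)))*4 = ((-1 + T)/(2*T))*4 = 2*(-1 + T)/T)
Y(N) = 4/3 + 2*N (Y(N) = (N + N) + (2 - 2/3) = 2*N + (2 - 2*1/3) = 2*N + (2 - 2/3) = 2*N + 4/3 = 4/3 + 2*N)
E(C) = 64/3 - 2*C (E(C) = 4/3 + 2*(10 - C) = 4/3 + (20 - 2*C) = 64/3 - 2*C)
(31489 + E(102)) + 423 = (31489 + (64/3 - 2*102)) + 423 = (31489 + (64/3 - 204)) + 423 = (31489 - 548/3) + 423 = 93919/3 + 423 = 95188/3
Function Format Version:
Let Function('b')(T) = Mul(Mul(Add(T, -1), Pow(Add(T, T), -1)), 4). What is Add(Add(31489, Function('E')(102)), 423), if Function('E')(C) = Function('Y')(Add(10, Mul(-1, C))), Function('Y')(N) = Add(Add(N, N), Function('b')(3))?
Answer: Rational(95188, 3) ≈ 31729.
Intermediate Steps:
Function('b')(T) = Mul(2, Pow(T, -1), Add(-1, T)) (Function('b')(T) = Mul(Mul(Add(-1, T), Pow(Mul(2, T), -1)), 4) = Mul(Mul(Add(-1, T), Mul(Rational(1, 2), Pow(T, -1))), 4) = Mul(Mul(Rational(1, 2), Pow(T, -1), Add(-1, T)), 4) = Mul(2, Pow(T, -1), Add(-1, T)))
Function('Y')(N) = Add(Rational(4, 3), Mul(2, N)) (Function('Y')(N) = Add(Add(N, N), Add(2, Mul(-2, Pow(3, -1)))) = Add(Mul(2, N), Add(2, Mul(-2, Rational(1, 3)))) = Add(Mul(2, N), Add(2, Rational(-2, 3))) = Add(Mul(2, N), Rational(4, 3)) = Add(Rational(4, 3), Mul(2, N)))
Function('E')(C) = Add(Rational(64, 3), Mul(-2, C)) (Function('E')(C) = Add(Rational(4, 3), Mul(2, Add(10, Mul(-1, C)))) = Add(Rational(4, 3), Add(20, Mul(-2, C))) = Add(Rational(64, 3), Mul(-2, C)))
Add(Add(31489, Function('E')(102)), 423) = Add(Add(31489, Add(Rational(64, 3), Mul(-2, 102))), 423) = Add(Add(31489, Add(Rational(64, 3), -204)), 423) = Add(Add(31489, Rational(-548, 3)), 423) = Add(Rational(93919, 3), 423) = Rational(95188, 3)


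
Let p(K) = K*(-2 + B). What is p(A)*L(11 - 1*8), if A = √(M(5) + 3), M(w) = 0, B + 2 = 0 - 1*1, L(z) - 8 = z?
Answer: -55*√3 ≈ -95.263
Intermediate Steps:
L(z) = 8 + z
B = -3 (B = -2 + (0 - 1*1) = -2 + (0 - 1) = -2 - 1 = -3)
A = √3 (A = √(0 + 3) = √3 ≈ 1.7320)
p(K) = -5*K (p(K) = K*(-2 - 3) = K*(-5) = -5*K)
p(A)*L(11 - 1*8) = (-5*√3)*(8 + (11 - 1*8)) = (-5*√3)*(8 + (11 - 8)) = (-5*√3)*(8 + 3) = -5*√3*11 = -55*√3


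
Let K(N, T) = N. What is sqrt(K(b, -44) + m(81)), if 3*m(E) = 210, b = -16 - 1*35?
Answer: sqrt(19) ≈ 4.3589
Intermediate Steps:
b = -51 (b = -16 - 35 = -51)
m(E) = 70 (m(E) = (1/3)*210 = 70)
sqrt(K(b, -44) + m(81)) = sqrt(-51 + 70) = sqrt(19)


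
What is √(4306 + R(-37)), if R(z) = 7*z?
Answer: √4047 ≈ 63.616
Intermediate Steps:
√(4306 + R(-37)) = √(4306 + 7*(-37)) = √(4306 - 259) = √4047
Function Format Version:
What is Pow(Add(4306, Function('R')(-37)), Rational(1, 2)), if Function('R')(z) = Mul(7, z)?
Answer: Pow(4047, Rational(1, 2)) ≈ 63.616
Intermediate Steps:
Pow(Add(4306, Function('R')(-37)), Rational(1, 2)) = Pow(Add(4306, Mul(7, -37)), Rational(1, 2)) = Pow(Add(4306, -259), Rational(1, 2)) = Pow(4047, Rational(1, 2))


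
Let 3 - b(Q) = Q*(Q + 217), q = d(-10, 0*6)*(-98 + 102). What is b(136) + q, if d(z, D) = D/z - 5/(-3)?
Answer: -143995/3 ≈ -47998.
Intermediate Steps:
d(z, D) = 5/3 + D/z (d(z, D) = D/z - 5*(-1/3) = D/z + 5/3 = 5/3 + D/z)
q = 20/3 (q = (5/3 + (0*6)/(-10))*(-98 + 102) = (5/3 + 0*(-1/10))*4 = (5/3 + 0)*4 = (5/3)*4 = 20/3 ≈ 6.6667)
b(Q) = 3 - Q*(217 + Q) (b(Q) = 3 - Q*(Q + 217) = 3 - Q*(217 + Q))
b(136) + q = (3 - 1*136**2 - 217*136) + 20/3 = (3 - 1*18496 - 29512) + 20/3 = (3 - 18496 - 29512) + 20/3 = -48005 + 20/3 = -143995/3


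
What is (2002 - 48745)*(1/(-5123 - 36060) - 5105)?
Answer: 9827211673488/41183 ≈ 2.3862e+8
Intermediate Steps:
(2002 - 48745)*(1/(-5123 - 36060) - 5105) = -46743*(1/(-41183) - 5105) = -46743*(-1/41183 - 5105) = -46743*(-210239216/41183) = 9827211673488/41183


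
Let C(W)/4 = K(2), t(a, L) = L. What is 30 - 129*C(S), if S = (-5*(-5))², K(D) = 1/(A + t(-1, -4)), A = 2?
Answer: 288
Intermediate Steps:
K(D) = -½ (K(D) = 1/(2 - 4) = 1/(-2) = -½)
S = 625 (S = 25² = 625)
C(W) = -2 (C(W) = 4*(-½) = -2)
30 - 129*C(S) = 30 - 129*(-2) = 30 + 258 = 288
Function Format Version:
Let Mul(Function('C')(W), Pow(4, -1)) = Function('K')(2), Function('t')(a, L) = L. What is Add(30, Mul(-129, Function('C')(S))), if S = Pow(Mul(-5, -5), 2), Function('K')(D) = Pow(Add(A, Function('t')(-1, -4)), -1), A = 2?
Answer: 288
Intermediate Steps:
Function('K')(D) = Rational(-1, 2) (Function('K')(D) = Pow(Add(2, -4), -1) = Pow(-2, -1) = Rational(-1, 2))
S = 625 (S = Pow(25, 2) = 625)
Function('C')(W) = -2 (Function('C')(W) = Mul(4, Rational(-1, 2)) = -2)
Add(30, Mul(-129, Function('C')(S))) = Add(30, Mul(-129, -2)) = Add(30, 258) = 288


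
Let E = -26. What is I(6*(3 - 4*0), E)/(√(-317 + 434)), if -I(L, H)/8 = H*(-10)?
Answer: -160*√13/3 ≈ -192.30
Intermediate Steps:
I(L, H) = 80*H (I(L, H) = -8*H*(-10) = -(-80)*H = 80*H)
I(6*(3 - 4*0), E)/(√(-317 + 434)) = (80*(-26))/(√(-317 + 434)) = -2080*√13/39 = -160*√13/3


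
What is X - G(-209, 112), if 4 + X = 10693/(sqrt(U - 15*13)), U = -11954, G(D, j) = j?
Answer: -116 - 10693*I*sqrt(12149)/12149 ≈ -116.0 - 97.013*I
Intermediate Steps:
X = -4 - 10693*I*sqrt(12149)/12149 (X = -4 + 10693/(sqrt(-11954 - 15*13)) = -4 + 10693/(sqrt(-11954 - 195)) = -4 + 10693/(sqrt(-12149)) = -4 + 10693/((I*sqrt(12149))) = -4 + 10693*(-I*sqrt(12149)/12149) = -4 - 10693*I*sqrt(12149)/12149 ≈ -4.0 - 97.013*I)
X - G(-209, 112) = (-4 - 10693*I*sqrt(12149)/12149) - 1*112 = (-4 - 10693*I*sqrt(12149)/12149) - 112 = -116 - 10693*I*sqrt(12149)/12149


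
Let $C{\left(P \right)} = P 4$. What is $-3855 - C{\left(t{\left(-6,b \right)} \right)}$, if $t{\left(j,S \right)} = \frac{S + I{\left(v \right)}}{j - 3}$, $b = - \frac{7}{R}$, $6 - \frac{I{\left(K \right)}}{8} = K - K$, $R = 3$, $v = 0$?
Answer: $- \frac{103537}{27} \approx -3834.7$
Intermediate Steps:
$I{\left(K \right)} = 48$ ($I{\left(K \right)} = 48 - 8 \left(K - K\right) = 48 - 0 = 48 + 0 = 48$)
$b = - \frac{7}{3} \approx -2.3333$
$t{\left(j,S \right)} = \frac{48 + S}{-3 + j}$ ($t{\left(j,S \right)} = \frac{S + 48}{j - 3} = \frac{48 + S}{-3 + j}$)
$C{\left(P \right)} = 4 P$
$-3855 - C{\left(t{\left(-6,b \right)} \right)} = -3855 - 4 \frac{48 - \frac{7}{3}}{-3 - 6} = -3855 - 4 \frac{1}{-9} \cdot \frac{137}{3} = -3855 - 4 \left(\left(- \frac{1}{9}\right) \frac{137}{3}\right) = -3855 - 4 \left(- \frac{137}{27}\right) = -3855 - - \frac{548}{27} = -3855 + \frac{548}{27} = - \frac{103537}{27}$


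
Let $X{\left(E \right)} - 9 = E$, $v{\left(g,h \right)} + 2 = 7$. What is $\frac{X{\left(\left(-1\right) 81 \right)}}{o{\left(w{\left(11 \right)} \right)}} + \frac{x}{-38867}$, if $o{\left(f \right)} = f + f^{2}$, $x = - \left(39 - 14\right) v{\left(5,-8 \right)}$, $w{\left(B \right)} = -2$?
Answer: $- \frac{1399087}{38867} \approx -35.997$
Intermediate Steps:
$v{\left(g,h \right)} = 5$ ($v{\left(g,h \right)} = -2 + 7 = 5$)
$x = -125$ ($x = - \left(39 - 14\right) 5 = - 25 \cdot 5 = \left(-1\right) 125 = -125$)
$X{\left(E \right)} = 9 + E$
$\frac{X{\left(\left(-1\right) 81 \right)}}{o{\left(w{\left(11 \right)} \right)}} + \frac{x}{-38867} = \frac{9 - 81}{\left(-2\right) \left(1 - 2\right)} - \frac{125}{-38867} = \frac{9 - 81}{\left(-2\right) \left(-1\right)} - - \frac{125}{38867} = - \frac{72}{2} + \frac{125}{38867} = \left(-72\right) \frac{1}{2} + \frac{125}{38867} = -36 + \frac{125}{38867} = - \frac{1399087}{38867}$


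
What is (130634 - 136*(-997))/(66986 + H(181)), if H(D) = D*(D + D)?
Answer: 133113/66254 ≈ 2.0091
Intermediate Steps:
H(D) = 2*D**2 (H(D) = D*(2*D) = 2*D**2)
(130634 - 136*(-997))/(66986 + H(181)) = (130634 - 136*(-997))/(66986 + 2*181**2) = (130634 + 135592)/(66986 + 2*32761) = 266226/(66986 + 65522) = 266226/132508 = 266226*(1/132508) = 133113/66254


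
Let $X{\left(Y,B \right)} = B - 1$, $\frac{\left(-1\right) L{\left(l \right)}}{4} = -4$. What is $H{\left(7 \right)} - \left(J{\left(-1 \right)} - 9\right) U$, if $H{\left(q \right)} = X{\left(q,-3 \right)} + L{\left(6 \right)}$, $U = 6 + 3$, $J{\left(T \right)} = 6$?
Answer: $39$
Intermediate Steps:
$L{\left(l \right)} = 16$ ($L{\left(l \right)} = \left(-4\right) \left(-4\right) = 16$)
$U = 9$
$X{\left(Y,B \right)} = -1 + B$ ($X{\left(Y,B \right)} = B - 1 = -1 + B$)
$H{\left(q \right)} = 12$ ($H{\left(q \right)} = \left(-1 - 3\right) + 16 = -4 + 16 = 12$)
$H{\left(7 \right)} - \left(J{\left(-1 \right)} - 9\right) U = 12 - \left(6 - 9\right) 9 = 12 - \left(-3\right) 9 = 12 - -27 = 12 + 27 = 39$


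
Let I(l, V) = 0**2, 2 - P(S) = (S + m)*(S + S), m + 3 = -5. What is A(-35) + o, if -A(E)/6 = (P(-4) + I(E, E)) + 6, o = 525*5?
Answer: 3153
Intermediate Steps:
m = -8 (m = -3 - 5 = -8)
P(S) = 2 - 2*S*(-8 + S) (P(S) = 2 - (S - 8)*(S + S) = 2 - (-8 + S)*2*S = 2 - 2*S*(-8 + S))
I(l, V) = 0
o = 2625
A(E) = 528 (A(E) = -6*(((2 - 2*(-4)**2 + 16*(-4)) + 0) + 6) = -6*(((2 - 2*16 - 64) + 0) + 6) = -6*(((2 - 32 - 64) + 0) + 6) = -6*((-94 + 0) + 6) = -6*(-94 + 6) = -6*(-88) = 528)
A(-35) + o = 528 + 2625 = 3153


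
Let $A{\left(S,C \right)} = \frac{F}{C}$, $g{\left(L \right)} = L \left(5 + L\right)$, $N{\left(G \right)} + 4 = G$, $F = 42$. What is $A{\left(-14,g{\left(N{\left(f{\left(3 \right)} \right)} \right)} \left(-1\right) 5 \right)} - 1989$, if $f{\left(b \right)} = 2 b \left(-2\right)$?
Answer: $- \frac{875181}{440} \approx -1989.0$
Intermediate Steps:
$f{\left(b \right)} = - 4 b$
$N{\left(G \right)} = -4 + G$
$A{\left(S,C \right)} = \frac{42}{C}$
$A{\left(-14,g{\left(N{\left(f{\left(3 \right)} \right)} \right)} \left(-1\right) 5 \right)} - 1989 = \frac{42}{\left(-4 - 12\right) \left(5 - 16\right) \left(-1\right) 5} - 1989 = \frac{42}{- 16 \left(5 - 16\right) \left(-1\right) 5} - 1989 = \frac{42}{\left(-16\right) \left(-11\right) \left(-1\right) 5} - 1989 = \frac{42}{176 \left(-1\right) 5} - 1989 = \frac{42}{\left(-176\right) 5} - 1989 = \frac{42}{-880} - 1989 = 42 \left(- \frac{1}{880}\right) - 1989 = - \frac{21}{440} - 1989 = - \frac{875181}{440}$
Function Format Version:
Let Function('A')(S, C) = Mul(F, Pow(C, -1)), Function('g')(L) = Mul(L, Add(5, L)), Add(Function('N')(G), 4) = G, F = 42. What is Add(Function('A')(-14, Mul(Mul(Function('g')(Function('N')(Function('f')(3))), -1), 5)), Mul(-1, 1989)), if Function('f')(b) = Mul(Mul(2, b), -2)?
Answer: Rational(-875181, 440) ≈ -1989.0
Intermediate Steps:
Function('f')(b) = Mul(-4, b)
Function('N')(G) = Add(-4, G)
Function('A')(S, C) = Mul(42, Pow(C, -1))
Add(Function('A')(-14, Mul(Mul(Function('g')(Function('N')(Function('f')(3))), -1), 5)), Mul(-1, 1989)) = Add(Mul(42, Pow(Mul(Mul(Mul(Add(-4, Mul(-4, 3)), Add(5, Add(-4, Mul(-4, 3)))), -1), 5), -1)), Mul(-1, 1989)) = Add(Mul(42, Pow(Mul(Mul(Mul(Add(-4, -12), Add(5, Add(-4, -12))), -1), 5), -1)), -1989) = Add(Mul(42, Pow(Mul(Mul(Mul(-16, Add(5, -16)), -1), 5), -1)), -1989) = Add(Mul(42, Pow(Mul(Mul(Mul(-16, -11), -1), 5), -1)), -1989) = Add(Mul(42, Pow(Mul(Mul(176, -1), 5), -1)), -1989) = Add(Mul(42, Pow(Mul(-176, 5), -1)), -1989) = Add(Mul(42, Pow(-880, -1)), -1989) = Add(Mul(42, Rational(-1, 880)), -1989) = Add(Rational(-21, 440), -1989) = Rational(-875181, 440)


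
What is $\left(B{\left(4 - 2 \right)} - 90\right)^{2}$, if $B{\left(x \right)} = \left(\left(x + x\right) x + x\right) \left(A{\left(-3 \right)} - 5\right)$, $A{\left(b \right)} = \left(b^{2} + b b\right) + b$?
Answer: $100$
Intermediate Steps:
$A{\left(b \right)} = b + 2 b^{2}$ ($A{\left(b \right)} = \left(b^{2} + b^{2}\right) + b = 2 b^{2} + b = b + 2 b^{2}$)
$B{\left(x \right)} = 10 x + 20 x^{2}$ ($B{\left(x \right)} = \left(\left(x + x\right) x + x\right) \left(- 3 \left(1 + 2 \left(-3\right)\right) - 5\right) = \left(2 x x + x\right) \left(- 3 \left(1 - 6\right) - 5\right) = \left(2 x^{2} + x\right) \left(\left(-3\right) \left(-5\right) - 5\right) = \left(x + 2 x^{2}\right) \left(15 - 5\right) = \left(x + 2 x^{2}\right) 10 = 10 x + 20 x^{2}$)
$\left(B{\left(4 - 2 \right)} - 90\right)^{2} = \left(10 \left(4 - 2\right) \left(1 + 2 \left(4 - 2\right)\right) - 90\right)^{2} = \left(10 \cdot 2 \left(1 + 2 \cdot 2\right) - 90\right)^{2} = \left(10 \cdot 2 \left(1 + 4\right) - 90\right)^{2} = \left(10 \cdot 2 \cdot 5 - 90\right)^{2} = \left(100 - 90\right)^{2} = 10^{2} = 100$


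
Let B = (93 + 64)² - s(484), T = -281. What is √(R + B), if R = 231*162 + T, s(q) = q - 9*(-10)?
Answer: 4*√3826 ≈ 247.42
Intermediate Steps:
s(q) = 90 + q (s(q) = q + 90 = 90 + q)
B = 24075 (B = (93 + 64)² - (90 + 484) = 157² - 1*574 = 24649 - 574 = 24075)
R = 37141 (R = 231*162 - 281 = 37422 - 281 = 37141)
√(R + B) = √(37141 + 24075) = √61216 = 4*√3826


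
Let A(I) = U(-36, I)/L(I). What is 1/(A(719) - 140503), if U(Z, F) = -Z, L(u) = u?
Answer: -719/101021621 ≈ -7.1173e-6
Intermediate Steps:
A(I) = 36/I (A(I) = (-1*(-36))/I = 36/I)
1/(A(719) - 140503) = 1/(36/719 - 140503) = 1/(-101021621/719) = -719/101021621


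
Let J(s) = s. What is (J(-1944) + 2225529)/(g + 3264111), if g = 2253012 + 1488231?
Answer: 741195/2335118 ≈ 0.31741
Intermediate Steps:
g = 3741243
(J(-1944) + 2225529)/(g + 3264111) = (-1944 + 2225529)/(3741243 + 3264111) = 2223585/7005354 = 2223585*(1/7005354) = 741195/2335118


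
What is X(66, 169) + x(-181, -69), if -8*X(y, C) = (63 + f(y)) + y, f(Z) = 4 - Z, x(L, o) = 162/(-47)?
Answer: -4445/376 ≈ -11.822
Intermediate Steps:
x(L, o) = -162/47 (x(L, o) = 162*(-1/47) = -162/47)
X(y, C) = -67/8 (X(y, C) = -((63 + (4 - y)) + y)/8 = -((67 - y) + y)/8 = -⅛*67 = -67/8)
X(66, 169) + x(-181, -69) = -67/8 - 162/47 = -4445/376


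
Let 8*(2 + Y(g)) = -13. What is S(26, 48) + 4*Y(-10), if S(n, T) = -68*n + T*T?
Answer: 1043/2 ≈ 521.50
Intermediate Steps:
Y(g) = -29/8 (Y(g) = -2 + (⅛)*(-13) = -2 - 13/8 = -29/8)
S(n, T) = T² - 68*n (S(n, T) = -68*n + T² = T² - 68*n)
S(26, 48) + 4*Y(-10) = (48² - 68*26) + 4*(-29/8) = (2304 - 1768) - 29/2 = 536 - 29/2 = 1043/2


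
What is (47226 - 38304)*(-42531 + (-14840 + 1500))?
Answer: -498481062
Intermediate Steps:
(47226 - 38304)*(-42531 + (-14840 + 1500)) = 8922*(-42531 - 13340) = 8922*(-55871) = -498481062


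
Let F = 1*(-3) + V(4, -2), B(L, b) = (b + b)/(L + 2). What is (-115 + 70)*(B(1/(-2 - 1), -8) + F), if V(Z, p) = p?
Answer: 657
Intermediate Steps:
B(L, b) = 2*b/(2 + L) (B(L, b) = (2*b)/(2 + L) = 2*b/(2 + L))
F = -5 (F = 1*(-3) - 2 = -3 - 2 = -5)
(-115 + 70)*(B(1/(-2 - 1), -8) + F) = (-115 + 70)*(2*(-8)/(2 + 1/(-2 - 1)) - 5) = -45*(2*(-8)/(2 + 1/(-3)) - 5) = -45*(2*(-8)/(2 - 1/3) - 5) = -45*(2*(-8)/(5/3) - 5) = -45*(2*(-8)*(3/5) - 5) = -45*(-48/5 - 5) = -45*(-73/5) = 657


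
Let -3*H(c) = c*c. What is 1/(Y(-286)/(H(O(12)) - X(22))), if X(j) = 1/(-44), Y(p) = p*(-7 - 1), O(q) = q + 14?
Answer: -29741/302016 ≈ -0.098475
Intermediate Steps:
O(q) = 14 + q
H(c) = -c²/3 (H(c) = -c*c/3 = -c²/3)
Y(p) = -8*p (Y(p) = p*(-8) = -8*p)
X(j) = -1/44
1/(Y(-286)/(H(O(12)) - X(22))) = 1/((-8*(-286))/(-(14 + 12)²/3 - 1*(-1/44))) = 1/(2288/(-⅓*26² + 1/44)) = 1/(2288/(-⅓*676 + 1/44)) = 1/(2288/(-676/3 + 1/44)) = 1/(2288/(-29741/132)) = 1/(2288*(-132/29741)) = 1/(-302016/29741) = -29741/302016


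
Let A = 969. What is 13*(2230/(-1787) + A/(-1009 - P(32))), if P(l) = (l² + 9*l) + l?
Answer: -6978793/323447 ≈ -21.576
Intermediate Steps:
P(l) = l² + 10*l
13*(2230/(-1787) + A/(-1009 - P(32))) = 13*(2230/(-1787) + 969/(-1009 - 32*(10 + 32))) = 13*(2230*(-1/1787) + 969/(-1009 - 32*42)) = 13*(-2230/1787 + 969/(-1009 - 1*1344)) = 13*(-2230/1787 + 969/(-1009 - 1344)) = 13*(-2230/1787 + 969/(-2353)) = 13*(-2230/1787 + 969*(-1/2353)) = 13*(-2230/1787 - 969/2353) = 13*(-6978793/4204811) = -6978793/323447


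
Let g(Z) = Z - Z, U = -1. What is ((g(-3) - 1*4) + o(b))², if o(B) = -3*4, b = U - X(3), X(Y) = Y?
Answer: 256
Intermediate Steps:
g(Z) = 0
b = -4 (b = -1 - 1*3 = -1 - 3 = -4)
o(B) = -12
((g(-3) - 1*4) + o(b))² = ((0 - 1*4) - 12)² = ((0 - 4) - 12)² = (-4 - 12)² = (-16)² = 256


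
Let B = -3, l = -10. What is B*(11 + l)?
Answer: -3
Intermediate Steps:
B*(11 + l) = -3*(11 - 10) = -3*1 = -3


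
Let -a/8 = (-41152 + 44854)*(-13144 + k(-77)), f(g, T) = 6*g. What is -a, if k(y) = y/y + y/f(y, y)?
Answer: -389238152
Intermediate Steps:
k(y) = 7/6 (k(y) = y/y + y/((6*y)) = 1 + y*(1/(6*y)) = 1 + ⅙ = 7/6)
a = 389238152 (a = -8*(-41152 + 44854)*(-13144 + 7/6) = -29616*(-78857)/6 = -8*(-48654769) = 389238152)
-a = -1*389238152 = -389238152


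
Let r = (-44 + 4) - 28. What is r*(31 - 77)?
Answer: 3128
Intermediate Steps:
r = -68 (r = -40 - 28 = -68)
r*(31 - 77) = -68*(31 - 77) = -68*(-46) = 3128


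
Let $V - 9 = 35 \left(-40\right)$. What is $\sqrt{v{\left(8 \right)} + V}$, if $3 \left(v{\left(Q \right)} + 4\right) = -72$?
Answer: $i \sqrt{1419} \approx 37.67 i$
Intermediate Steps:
$v{\left(Q \right)} = -28$ ($v{\left(Q \right)} = -4 + \frac{1}{3} \left(-72\right) = -4 - 24 = -28$)
$V = -1391$ ($V = 9 + 35 \left(-40\right) = 9 - 1400 = -1391$)
$\sqrt{v{\left(8 \right)} + V} = \sqrt{-28 - 1391} = \sqrt{-1419} = i \sqrt{1419}$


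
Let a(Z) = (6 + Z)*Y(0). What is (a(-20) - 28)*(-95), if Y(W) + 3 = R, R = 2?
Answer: 1330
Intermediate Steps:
Y(W) = -1 (Y(W) = -3 + 2 = -1)
a(Z) = -6 - Z (a(Z) = (6 + Z)*(-1) = -6 - Z)
(a(-20) - 28)*(-95) = ((-6 - 1*(-20)) - 28)*(-95) = ((-6 + 20) - 28)*(-95) = (14 - 28)*(-95) = -14*(-95) = 1330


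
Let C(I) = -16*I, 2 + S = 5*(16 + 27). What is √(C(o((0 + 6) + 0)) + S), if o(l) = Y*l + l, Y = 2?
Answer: 5*I*√3 ≈ 8.6602*I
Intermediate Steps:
S = 213 (S = -2 + 5*(16 + 27) = -2 + 5*43 = -2 + 215 = 213)
o(l) = 3*l (o(l) = 2*l + l = 3*l)
√(C(o((0 + 6) + 0)) + S) = √(-48*((0 + 6) + 0) + 213) = √(-48*(6 + 0) + 213) = √(-48*6 + 213) = √(-16*18 + 213) = √(-288 + 213) = √(-75) = 5*I*√3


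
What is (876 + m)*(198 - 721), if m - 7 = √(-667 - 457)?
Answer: -461809 - 1046*I*√281 ≈ -4.6181e+5 - 17534.0*I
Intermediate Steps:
m = 7 + 2*I*√281 (m = 7 + √(-667 - 457) = 7 + √(-1124) = 7 + 2*I*√281 ≈ 7.0 + 33.526*I)
(876 + m)*(198 - 721) = (876 + (7 + 2*I*√281))*(198 - 721) = (883 + 2*I*√281)*(-523) = -461809 - 1046*I*√281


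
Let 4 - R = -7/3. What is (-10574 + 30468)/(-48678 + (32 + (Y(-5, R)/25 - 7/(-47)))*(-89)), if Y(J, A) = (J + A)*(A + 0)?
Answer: -210379050/545345533 ≈ -0.38577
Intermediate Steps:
R = 19/3 (R = 4 - (-7)/3 = 4 - 1*(-7/3) = 4 + 7/3 = 19/3 ≈ 6.3333)
Y(J, A) = A*(A + J) (Y(J, A) = (A + J)*A = A*(A + J))
(-10574 + 30468)/(-48678 + (32 + (Y(-5, R)/25 - 7/(-47)))*(-89)) = (-10574 + 30468)/(-48678 + (32 + ((19*(19/3 - 5)/3)/25 - 7/(-47)))*(-89)) = 19894/(-48678 + (32 + (((19/3)*(4/3))*(1/25) - 7*(-1/47)))*(-89)) = 19894/(-48678 + (32 + ((76/9)*(1/25) + 7/47))*(-89)) = 19894/(-48678 + (32 + (76/225 + 7/47))*(-89)) = 19894/(-48678 + (32 + 5147/10575)*(-89)) = 19894/(-48678 + (343547/10575)*(-89)) = 19894/(-48678 - 30575683/10575) = 19894/(-545345533/10575) = 19894*(-10575/545345533) = -210379050/545345533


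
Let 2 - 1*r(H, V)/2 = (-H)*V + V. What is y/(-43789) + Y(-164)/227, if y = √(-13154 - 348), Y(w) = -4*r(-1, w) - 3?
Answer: -2643/227 - I*√13502/43789 ≈ -11.643 - 0.0026536*I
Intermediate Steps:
r(H, V) = 4 - 2*V + 2*H*V (r(H, V) = 4 - 2*((-H)*V + V) = 4 - 2*(-H*V + V) = 4 - 2*(V - H*V) = 4 + (-2*V + 2*H*V) = 4 - 2*V + 2*H*V)
Y(w) = -19 + 16*w (Y(w) = -4*(4 - 2*w + 2*(-1)*w) - 3 = -4*(4 - 2*w - 2*w) - 3 = -4*(4 - 4*w) - 3 = (-16 + 16*w) - 3 = -19 + 16*w)
y = I*√13502 (y = √(-13502) = I*√13502 ≈ 116.2*I)
y/(-43789) + Y(-164)/227 = (I*√13502)/(-43789) + (-19 + 16*(-164))/227 = (I*√13502)*(-1/43789) + (-19 - 2624)*(1/227) = -I*√13502/43789 - 2643*1/227 = -I*√13502/43789 - 2643/227 = -2643/227 - I*√13502/43789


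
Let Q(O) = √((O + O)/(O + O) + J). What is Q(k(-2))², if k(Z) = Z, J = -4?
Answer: -3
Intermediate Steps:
Q(O) = I*√3 (Q(O) = √((O + O)/(O + O) - 4) = √((2*O)/((2*O)) - 4) = √((2*O)*(1/(2*O)) - 4) = √(1 - 4) = √(-3) = I*√3)
Q(k(-2))² = (I*√3)² = -3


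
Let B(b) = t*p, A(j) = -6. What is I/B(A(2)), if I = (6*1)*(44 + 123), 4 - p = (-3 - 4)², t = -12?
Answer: 167/90 ≈ 1.8556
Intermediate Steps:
p = -45 (p = 4 - (-3 - 4)² = 4 - 1*(-7)² = 4 - 1*49 = 4 - 49 = -45)
B(b) = 540 (B(b) = -12*(-45) = 540)
I = 1002 (I = 6*167 = 1002)
I/B(A(2)) = 1002/540 = 1002*(1/540) = 167/90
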